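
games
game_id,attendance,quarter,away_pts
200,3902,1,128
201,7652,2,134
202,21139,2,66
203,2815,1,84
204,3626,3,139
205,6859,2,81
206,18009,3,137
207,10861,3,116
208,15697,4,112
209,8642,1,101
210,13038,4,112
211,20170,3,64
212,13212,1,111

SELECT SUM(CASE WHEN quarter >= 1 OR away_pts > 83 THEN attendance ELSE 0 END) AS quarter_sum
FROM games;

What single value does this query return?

145622

game_id=200: ✓ → 3902
game_id=201: ✓ → 7652
game_id=202: ✓ → 21139
game_id=203: ✓ → 2815
game_id=204: ✓ → 3626
game_id=205: ✓ → 6859
game_id=206: ✓ → 18009
game_id=207: ✓ → 10861
game_id=208: ✓ → 15697
game_id=209: ✓ → 8642
game_id=210: ✓ → 13038
game_id=211: ✓ → 20170
game_id=212: ✓ → 13212
quarter_sum = 3902 + 7652 + 21139 + 2815 + 3626 + 6859 + 18009 + 10861 + 15697 + 8642 + 13038 + 20170 + 13212 = 145622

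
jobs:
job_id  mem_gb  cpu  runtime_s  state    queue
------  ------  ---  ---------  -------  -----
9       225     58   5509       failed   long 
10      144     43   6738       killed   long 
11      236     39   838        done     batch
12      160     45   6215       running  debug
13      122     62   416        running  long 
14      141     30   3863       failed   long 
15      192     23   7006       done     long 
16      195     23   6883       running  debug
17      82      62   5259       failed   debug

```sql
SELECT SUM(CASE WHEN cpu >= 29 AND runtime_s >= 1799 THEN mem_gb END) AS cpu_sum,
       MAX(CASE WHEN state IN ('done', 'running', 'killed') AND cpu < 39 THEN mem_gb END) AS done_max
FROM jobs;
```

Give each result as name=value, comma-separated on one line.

cpu_sum=752, done_max=195

[cpu_sum: cpu >= 29 AND runtime_s >= 1799]
job_id=9: ✓ → 225
job_id=10: ✓ → 144
job_id=11: ✗
job_id=12: ✓ → 160
job_id=13: ✗
job_id=14: ✓ → 141
job_id=15: ✗
job_id=16: ✗
job_id=17: ✓ → 82
cpu_sum = 225 + 144 + 160 + 141 + 82 = 752
—
[done_max: state IN ('done', 'running', 'killed') AND cpu < 39]
job_id=9: ✗
job_id=10: ✗
job_id=11: ✗
job_id=12: ✗
job_id=13: ✗
job_id=14: ✗
job_id=15: ✓ → 192
job_id=16: ✓ → 195
job_id=17: ✗
done_max = MAX(192, 195) = 195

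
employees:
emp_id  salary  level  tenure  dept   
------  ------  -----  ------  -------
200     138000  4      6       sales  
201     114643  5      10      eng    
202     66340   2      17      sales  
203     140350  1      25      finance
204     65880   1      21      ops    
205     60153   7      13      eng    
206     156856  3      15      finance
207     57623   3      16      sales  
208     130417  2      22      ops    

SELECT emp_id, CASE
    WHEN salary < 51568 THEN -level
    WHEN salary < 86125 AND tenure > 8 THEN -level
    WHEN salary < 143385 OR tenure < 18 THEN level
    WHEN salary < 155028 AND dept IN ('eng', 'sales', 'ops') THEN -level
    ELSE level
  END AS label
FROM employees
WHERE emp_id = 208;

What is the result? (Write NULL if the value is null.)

emp_id = 208: salary=130417, level=2, tenure=22, dept=ops.
salary < 51568 → false
salary < 86125 AND tenure > 8 → false
salary < 143385 OR tenure < 18 → true → 2

2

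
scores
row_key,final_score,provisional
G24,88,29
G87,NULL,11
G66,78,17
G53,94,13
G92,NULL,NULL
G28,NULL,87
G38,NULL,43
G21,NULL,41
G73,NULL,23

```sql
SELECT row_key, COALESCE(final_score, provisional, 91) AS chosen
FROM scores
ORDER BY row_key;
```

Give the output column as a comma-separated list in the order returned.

41, 88, 87, 43, 94, 78, 23, 11, 91

row_key=G21: final_score=NULL, provisional=41 → 41
row_key=G24: final_score=88 → 88
row_key=G28: final_score=NULL, provisional=87 → 87
row_key=G38: final_score=NULL, provisional=43 → 43
row_key=G53: final_score=94 → 94
row_key=G66: final_score=78 → 78
row_key=G73: final_score=NULL, provisional=23 → 23
row_key=G87: final_score=NULL, provisional=11 → 11
row_key=G92: final_score=NULL, provisional=NULL, → literal 91 → 91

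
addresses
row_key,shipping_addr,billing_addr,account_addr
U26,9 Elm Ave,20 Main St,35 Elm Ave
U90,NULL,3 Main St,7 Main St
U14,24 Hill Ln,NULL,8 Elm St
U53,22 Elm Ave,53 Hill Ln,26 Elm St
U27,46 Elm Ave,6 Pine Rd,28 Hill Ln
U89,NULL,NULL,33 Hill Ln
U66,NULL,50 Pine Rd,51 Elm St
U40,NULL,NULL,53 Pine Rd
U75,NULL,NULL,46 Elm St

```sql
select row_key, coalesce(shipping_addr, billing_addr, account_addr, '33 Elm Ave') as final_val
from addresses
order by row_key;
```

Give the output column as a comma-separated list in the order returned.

24 Hill Ln, 9 Elm Ave, 46 Elm Ave, 53 Pine Rd, 22 Elm Ave, 50 Pine Rd, 46 Elm St, 33 Hill Ln, 3 Main St

row_key=U14: shipping_addr=24 Hill Ln → 24 Hill Ln
row_key=U26: shipping_addr=9 Elm Ave → 9 Elm Ave
row_key=U27: shipping_addr=46 Elm Ave → 46 Elm Ave
row_key=U40: shipping_addr=NULL, billing_addr=NULL, account_addr=53 Pine Rd → 53 Pine Rd
row_key=U53: shipping_addr=22 Elm Ave → 22 Elm Ave
row_key=U66: shipping_addr=NULL, billing_addr=50 Pine Rd → 50 Pine Rd
row_key=U75: shipping_addr=NULL, billing_addr=NULL, account_addr=46 Elm St → 46 Elm St
row_key=U89: shipping_addr=NULL, billing_addr=NULL, account_addr=33 Hill Ln → 33 Hill Ln
row_key=U90: shipping_addr=NULL, billing_addr=3 Main St → 3 Main St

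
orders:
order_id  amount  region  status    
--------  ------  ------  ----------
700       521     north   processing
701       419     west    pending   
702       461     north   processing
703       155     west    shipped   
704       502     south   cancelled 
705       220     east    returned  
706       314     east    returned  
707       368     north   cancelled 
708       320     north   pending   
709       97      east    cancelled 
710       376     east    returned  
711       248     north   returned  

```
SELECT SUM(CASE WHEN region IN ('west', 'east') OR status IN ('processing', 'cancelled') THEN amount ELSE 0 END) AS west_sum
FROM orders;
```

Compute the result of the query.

3433

order_id=700: ✓ → 521
order_id=701: ✓ → 419
order_id=702: ✓ → 461
order_id=703: ✓ → 155
order_id=704: ✓ → 502
order_id=705: ✓ → 220
order_id=706: ✓ → 314
order_id=707: ✓ → 368
order_id=708: ✗
order_id=709: ✓ → 97
order_id=710: ✓ → 376
order_id=711: ✗
west_sum = 521 + 419 + 461 + 155 + 502 + 220 + 314 + 368 + 97 + 376 = 3433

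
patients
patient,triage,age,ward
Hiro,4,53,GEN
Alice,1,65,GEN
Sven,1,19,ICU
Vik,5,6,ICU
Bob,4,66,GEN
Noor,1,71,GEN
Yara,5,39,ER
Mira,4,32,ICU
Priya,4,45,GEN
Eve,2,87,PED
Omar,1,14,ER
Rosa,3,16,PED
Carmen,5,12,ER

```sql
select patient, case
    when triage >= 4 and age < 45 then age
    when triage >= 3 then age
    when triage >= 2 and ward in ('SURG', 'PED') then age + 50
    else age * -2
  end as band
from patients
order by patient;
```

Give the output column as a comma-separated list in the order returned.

-130, 66, 12, 137, 53, 32, -142, -28, 45, 16, -38, 6, 39

patient=Alice: ELSE → -130
patient=Bob: triage >= 3 → 66
patient=Carmen: triage >= 4 and age < 45 → 12
patient=Eve: triage >= 2 and ward in ('SURG', 'PED') → 137
patient=Hiro: triage >= 3 → 53
patient=Mira: triage >= 4 and age < 45 → 32
patient=Noor: ELSE → -142
patient=Omar: ELSE → -28
patient=Priya: triage >= 3 → 45
patient=Rosa: triage >= 3 → 16
patient=Sven: ELSE → -38
patient=Vik: triage >= 4 and age < 45 → 6
patient=Yara: triage >= 4 and age < 45 → 39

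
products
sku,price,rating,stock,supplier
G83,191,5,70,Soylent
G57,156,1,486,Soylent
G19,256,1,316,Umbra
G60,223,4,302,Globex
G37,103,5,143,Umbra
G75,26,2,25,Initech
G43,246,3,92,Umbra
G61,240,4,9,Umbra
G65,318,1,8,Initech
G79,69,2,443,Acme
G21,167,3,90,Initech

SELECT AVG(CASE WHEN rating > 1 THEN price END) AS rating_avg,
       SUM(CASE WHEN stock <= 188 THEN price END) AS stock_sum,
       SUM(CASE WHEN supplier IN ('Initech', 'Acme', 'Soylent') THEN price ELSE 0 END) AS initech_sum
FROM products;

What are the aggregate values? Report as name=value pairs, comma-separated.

[rating_avg: rating > 1]
sku=G83: ✓ → 191
sku=G57: ✗
sku=G19: ✗
sku=G60: ✓ → 223
sku=G37: ✓ → 103
sku=G75: ✓ → 26
sku=G43: ✓ → 246
sku=G61: ✓ → 240
sku=G65: ✗
sku=G79: ✓ → 69
sku=G21: ✓ → 167
rating_avg = (191 + 223 + 103 + 26 + 246 + 240 + 69 + 167) / 8 = 158.125
—
[stock_sum: stock <= 188]
sku=G83: ✓ → 191
sku=G57: ✗
sku=G19: ✗
sku=G60: ✗
sku=G37: ✓ → 103
sku=G75: ✓ → 26
sku=G43: ✓ → 246
sku=G61: ✓ → 240
sku=G65: ✓ → 318
sku=G79: ✗
sku=G21: ✓ → 167
stock_sum = 191 + 103 + 26 + 246 + 240 + 318 + 167 = 1291
—
[initech_sum: supplier IN ('Initech', 'Acme', 'Soylent')]
sku=G83: ✓ → 191
sku=G57: ✓ → 156
sku=G19: ✗
sku=G60: ✗
sku=G37: ✗
sku=G75: ✓ → 26
sku=G43: ✗
sku=G61: ✗
sku=G65: ✓ → 318
sku=G79: ✓ → 69
sku=G21: ✓ → 167
initech_sum = 191 + 156 + 26 + 318 + 69 + 167 = 927

rating_avg=158.125, stock_sum=1291, initech_sum=927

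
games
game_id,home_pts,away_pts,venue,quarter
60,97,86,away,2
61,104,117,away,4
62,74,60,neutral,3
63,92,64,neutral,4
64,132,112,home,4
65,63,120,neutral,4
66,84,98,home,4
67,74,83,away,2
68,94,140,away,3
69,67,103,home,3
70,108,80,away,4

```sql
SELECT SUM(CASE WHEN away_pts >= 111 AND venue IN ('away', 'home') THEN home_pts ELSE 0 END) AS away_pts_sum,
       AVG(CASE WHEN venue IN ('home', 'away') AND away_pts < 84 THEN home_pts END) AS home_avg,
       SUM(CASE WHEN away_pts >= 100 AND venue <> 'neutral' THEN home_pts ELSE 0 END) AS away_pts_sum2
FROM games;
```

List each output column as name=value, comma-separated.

away_pts_sum=330, home_avg=91, away_pts_sum2=397

[away_pts_sum: away_pts >= 111 AND venue IN ('away', 'home')]
game_id=60: ✗
game_id=61: ✓ → 104
game_id=62: ✗
game_id=63: ✗
game_id=64: ✓ → 132
game_id=65: ✗
game_id=66: ✗
game_id=67: ✗
game_id=68: ✓ → 94
game_id=69: ✗
game_id=70: ✗
away_pts_sum = 104 + 132 + 94 = 330
—
[home_avg: venue IN ('home', 'away') AND away_pts < 84]
game_id=60: ✗
game_id=61: ✗
game_id=62: ✗
game_id=63: ✗
game_id=64: ✗
game_id=65: ✗
game_id=66: ✗
game_id=67: ✓ → 74
game_id=68: ✗
game_id=69: ✗
game_id=70: ✓ → 108
home_avg = (74 + 108) / 2 = 91
—
[away_pts_sum2: away_pts >= 100 AND venue <> 'neutral']
game_id=60: ✗
game_id=61: ✓ → 104
game_id=62: ✗
game_id=63: ✗
game_id=64: ✓ → 132
game_id=65: ✗
game_id=66: ✗
game_id=67: ✗
game_id=68: ✓ → 94
game_id=69: ✓ → 67
game_id=70: ✗
away_pts_sum2 = 104 + 132 + 94 + 67 = 397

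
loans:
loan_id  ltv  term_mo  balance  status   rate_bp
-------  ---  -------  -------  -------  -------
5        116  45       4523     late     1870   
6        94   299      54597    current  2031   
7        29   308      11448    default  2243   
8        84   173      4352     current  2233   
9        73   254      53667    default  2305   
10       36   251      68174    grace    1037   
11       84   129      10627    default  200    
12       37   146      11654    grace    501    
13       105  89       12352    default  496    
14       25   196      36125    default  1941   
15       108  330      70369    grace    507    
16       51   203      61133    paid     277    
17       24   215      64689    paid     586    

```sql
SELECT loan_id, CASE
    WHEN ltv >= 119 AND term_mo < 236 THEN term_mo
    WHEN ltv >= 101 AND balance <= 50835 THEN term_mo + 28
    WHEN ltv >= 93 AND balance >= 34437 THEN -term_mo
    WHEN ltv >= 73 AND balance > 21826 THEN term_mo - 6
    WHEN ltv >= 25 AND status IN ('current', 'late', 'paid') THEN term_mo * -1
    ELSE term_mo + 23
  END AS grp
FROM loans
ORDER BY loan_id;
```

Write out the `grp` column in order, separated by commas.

73, -299, 331, -173, 248, 274, 152, 169, 117, 219, -330, -203, 238

loan_id=5: ltv >= 101 AND balance <= 50835 → 73
loan_id=6: ltv >= 93 AND balance >= 34437 → -299
loan_id=7: ELSE → 331
loan_id=8: ltv >= 25 AND status IN ('current', 'late', 'paid') → -173
loan_id=9: ltv >= 73 AND balance > 21826 → 248
loan_id=10: ELSE → 274
loan_id=11: ELSE → 152
loan_id=12: ELSE → 169
loan_id=13: ltv >= 101 AND balance <= 50835 → 117
loan_id=14: ELSE → 219
loan_id=15: ltv >= 93 AND balance >= 34437 → -330
loan_id=16: ltv >= 25 AND status IN ('current', 'late', 'paid') → -203
loan_id=17: ELSE → 238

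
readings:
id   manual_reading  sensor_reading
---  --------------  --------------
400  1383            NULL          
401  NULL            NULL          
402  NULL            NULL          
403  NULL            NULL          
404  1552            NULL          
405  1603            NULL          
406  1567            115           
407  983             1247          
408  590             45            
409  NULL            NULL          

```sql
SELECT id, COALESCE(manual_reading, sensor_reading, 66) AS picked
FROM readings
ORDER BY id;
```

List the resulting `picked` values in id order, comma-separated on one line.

1383, 66, 66, 66, 1552, 1603, 1567, 983, 590, 66

id=400: manual_reading=1383 → 1383
id=401: manual_reading=NULL, sensor_reading=NULL, → literal 66 → 66
id=402: manual_reading=NULL, sensor_reading=NULL, → literal 66 → 66
id=403: manual_reading=NULL, sensor_reading=NULL, → literal 66 → 66
id=404: manual_reading=1552 → 1552
id=405: manual_reading=1603 → 1603
id=406: manual_reading=1567 → 1567
id=407: manual_reading=983 → 983
id=408: manual_reading=590 → 590
id=409: manual_reading=NULL, sensor_reading=NULL, → literal 66 → 66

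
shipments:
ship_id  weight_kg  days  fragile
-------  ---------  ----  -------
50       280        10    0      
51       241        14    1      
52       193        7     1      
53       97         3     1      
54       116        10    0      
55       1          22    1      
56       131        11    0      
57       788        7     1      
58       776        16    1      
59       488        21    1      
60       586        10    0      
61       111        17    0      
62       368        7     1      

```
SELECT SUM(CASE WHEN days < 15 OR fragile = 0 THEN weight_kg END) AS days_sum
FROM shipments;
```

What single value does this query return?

2911

ship_id=50: ✓ → 280
ship_id=51: ✓ → 241
ship_id=52: ✓ → 193
ship_id=53: ✓ → 97
ship_id=54: ✓ → 116
ship_id=55: ✗
ship_id=56: ✓ → 131
ship_id=57: ✓ → 788
ship_id=58: ✗
ship_id=59: ✗
ship_id=60: ✓ → 586
ship_id=61: ✓ → 111
ship_id=62: ✓ → 368
days_sum = 280 + 241 + 193 + 97 + 116 + 131 + 788 + 586 + 111 + 368 = 2911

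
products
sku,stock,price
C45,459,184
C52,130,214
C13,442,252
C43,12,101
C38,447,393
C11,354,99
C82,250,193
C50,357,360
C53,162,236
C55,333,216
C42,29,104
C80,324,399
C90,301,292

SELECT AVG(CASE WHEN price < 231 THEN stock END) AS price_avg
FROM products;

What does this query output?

sku=C45: ✓ → 459
sku=C52: ✓ → 130
sku=C13: ✗
sku=C43: ✓ → 12
sku=C38: ✗
sku=C11: ✓ → 354
sku=C82: ✓ → 250
sku=C50: ✗
sku=C53: ✗
sku=C55: ✓ → 333
sku=C42: ✓ → 29
sku=C80: ✗
sku=C90: ✗
price_avg = (459 + 130 + 12 + 354 + 250 + 333 + 29) / 7 = 223.8571428571

223.8571428571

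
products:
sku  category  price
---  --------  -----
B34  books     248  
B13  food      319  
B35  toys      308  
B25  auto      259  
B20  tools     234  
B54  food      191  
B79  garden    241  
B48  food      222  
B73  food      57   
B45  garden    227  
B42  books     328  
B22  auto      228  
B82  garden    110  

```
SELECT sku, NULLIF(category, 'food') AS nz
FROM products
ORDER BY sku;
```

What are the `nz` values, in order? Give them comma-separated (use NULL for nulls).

sku=B13: category=food vs food: equal → NULL
sku=B20: category=tools vs food: differ → tools
sku=B22: category=auto vs food: differ → auto
sku=B25: category=auto vs food: differ → auto
sku=B34: category=books vs food: differ → books
sku=B35: category=toys vs food: differ → toys
sku=B42: category=books vs food: differ → books
sku=B45: category=garden vs food: differ → garden
sku=B48: category=food vs food: equal → NULL
sku=B54: category=food vs food: equal → NULL
sku=B73: category=food vs food: equal → NULL
sku=B79: category=garden vs food: differ → garden
sku=B82: category=garden vs food: differ → garden

NULL, tools, auto, auto, books, toys, books, garden, NULL, NULL, NULL, garden, garden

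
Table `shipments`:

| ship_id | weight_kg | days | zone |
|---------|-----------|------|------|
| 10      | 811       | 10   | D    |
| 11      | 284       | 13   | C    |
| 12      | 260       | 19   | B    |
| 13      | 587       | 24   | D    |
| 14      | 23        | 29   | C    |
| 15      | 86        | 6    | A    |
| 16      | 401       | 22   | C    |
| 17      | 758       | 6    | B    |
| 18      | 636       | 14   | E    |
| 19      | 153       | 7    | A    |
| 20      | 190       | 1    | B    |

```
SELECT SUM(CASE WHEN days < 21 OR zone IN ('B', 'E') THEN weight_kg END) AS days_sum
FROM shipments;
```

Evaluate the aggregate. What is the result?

ship_id=10: ✓ → 811
ship_id=11: ✓ → 284
ship_id=12: ✓ → 260
ship_id=13: ✗
ship_id=14: ✗
ship_id=15: ✓ → 86
ship_id=16: ✗
ship_id=17: ✓ → 758
ship_id=18: ✓ → 636
ship_id=19: ✓ → 153
ship_id=20: ✓ → 190
days_sum = 811 + 284 + 260 + 86 + 758 + 636 + 153 + 190 = 3178

3178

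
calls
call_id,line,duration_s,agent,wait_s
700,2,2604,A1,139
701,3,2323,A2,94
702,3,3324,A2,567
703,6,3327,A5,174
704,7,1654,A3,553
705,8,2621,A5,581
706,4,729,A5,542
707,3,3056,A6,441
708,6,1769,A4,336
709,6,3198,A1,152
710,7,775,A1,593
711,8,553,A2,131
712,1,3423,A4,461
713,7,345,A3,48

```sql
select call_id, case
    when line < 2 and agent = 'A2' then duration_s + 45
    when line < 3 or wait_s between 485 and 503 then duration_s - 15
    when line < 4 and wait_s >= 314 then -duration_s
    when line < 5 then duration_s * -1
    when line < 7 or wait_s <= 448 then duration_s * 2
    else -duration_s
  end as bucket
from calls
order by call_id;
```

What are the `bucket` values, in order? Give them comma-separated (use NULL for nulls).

call_id=700: line < 3 or wait_s between 485 and 503 → 2589
call_id=701: line < 5 → -2323
call_id=702: line < 4 and wait_s >= 314 → -3324
call_id=703: line < 7 or wait_s <= 448 → 6654
call_id=704: ELSE → -1654
call_id=705: ELSE → -2621
call_id=706: line < 5 → -729
call_id=707: line < 4 and wait_s >= 314 → -3056
call_id=708: line < 7 or wait_s <= 448 → 3538
call_id=709: line < 7 or wait_s <= 448 → 6396
call_id=710: ELSE → -775
call_id=711: line < 7 or wait_s <= 448 → 1106
call_id=712: line < 3 or wait_s between 485 and 503 → 3408
call_id=713: line < 7 or wait_s <= 448 → 690

2589, -2323, -3324, 6654, -1654, -2621, -729, -3056, 3538, 6396, -775, 1106, 3408, 690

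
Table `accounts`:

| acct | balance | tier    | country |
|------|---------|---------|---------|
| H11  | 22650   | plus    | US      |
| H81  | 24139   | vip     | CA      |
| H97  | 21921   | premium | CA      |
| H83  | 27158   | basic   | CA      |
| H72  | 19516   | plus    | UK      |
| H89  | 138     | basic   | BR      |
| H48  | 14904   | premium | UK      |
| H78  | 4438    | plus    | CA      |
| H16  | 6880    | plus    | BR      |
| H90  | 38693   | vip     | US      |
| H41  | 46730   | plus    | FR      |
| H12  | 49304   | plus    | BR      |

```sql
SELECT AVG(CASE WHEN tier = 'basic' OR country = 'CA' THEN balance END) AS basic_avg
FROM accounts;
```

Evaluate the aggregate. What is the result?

acct=H11: ✗
acct=H81: ✓ → 24139
acct=H97: ✓ → 21921
acct=H83: ✓ → 27158
acct=H72: ✗
acct=H89: ✓ → 138
acct=H48: ✗
acct=H78: ✓ → 4438
acct=H16: ✗
acct=H90: ✗
acct=H41: ✗
acct=H12: ✗
basic_avg = (24139 + 21921 + 27158 + 138 + 4438) / 5 = 15558.8

15558.8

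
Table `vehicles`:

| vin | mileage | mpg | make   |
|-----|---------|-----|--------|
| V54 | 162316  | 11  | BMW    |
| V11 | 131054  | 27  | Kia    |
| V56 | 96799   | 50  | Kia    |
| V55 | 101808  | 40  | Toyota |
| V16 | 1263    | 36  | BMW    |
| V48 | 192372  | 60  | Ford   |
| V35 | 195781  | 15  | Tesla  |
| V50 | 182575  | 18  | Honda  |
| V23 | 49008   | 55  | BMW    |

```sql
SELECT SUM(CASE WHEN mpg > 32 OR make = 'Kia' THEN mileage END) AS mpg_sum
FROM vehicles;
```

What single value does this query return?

vin=V54: ✗
vin=V11: ✓ → 131054
vin=V56: ✓ → 96799
vin=V55: ✓ → 101808
vin=V16: ✓ → 1263
vin=V48: ✓ → 192372
vin=V35: ✗
vin=V50: ✗
vin=V23: ✓ → 49008
mpg_sum = 131054 + 96799 + 101808 + 1263 + 192372 + 49008 = 572304

572304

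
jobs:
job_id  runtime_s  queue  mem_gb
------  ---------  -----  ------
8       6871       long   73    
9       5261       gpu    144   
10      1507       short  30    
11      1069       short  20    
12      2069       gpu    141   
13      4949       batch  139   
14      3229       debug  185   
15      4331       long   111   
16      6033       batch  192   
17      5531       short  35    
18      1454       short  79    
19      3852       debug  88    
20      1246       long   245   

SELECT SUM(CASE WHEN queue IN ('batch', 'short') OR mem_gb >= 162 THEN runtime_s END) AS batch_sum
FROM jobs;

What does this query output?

25018

job_id=8: ✗
job_id=9: ✗
job_id=10: ✓ → 1507
job_id=11: ✓ → 1069
job_id=12: ✗
job_id=13: ✓ → 4949
job_id=14: ✓ → 3229
job_id=15: ✗
job_id=16: ✓ → 6033
job_id=17: ✓ → 5531
job_id=18: ✓ → 1454
job_id=19: ✗
job_id=20: ✓ → 1246
batch_sum = 1507 + 1069 + 4949 + 3229 + 6033 + 5531 + 1454 + 1246 = 25018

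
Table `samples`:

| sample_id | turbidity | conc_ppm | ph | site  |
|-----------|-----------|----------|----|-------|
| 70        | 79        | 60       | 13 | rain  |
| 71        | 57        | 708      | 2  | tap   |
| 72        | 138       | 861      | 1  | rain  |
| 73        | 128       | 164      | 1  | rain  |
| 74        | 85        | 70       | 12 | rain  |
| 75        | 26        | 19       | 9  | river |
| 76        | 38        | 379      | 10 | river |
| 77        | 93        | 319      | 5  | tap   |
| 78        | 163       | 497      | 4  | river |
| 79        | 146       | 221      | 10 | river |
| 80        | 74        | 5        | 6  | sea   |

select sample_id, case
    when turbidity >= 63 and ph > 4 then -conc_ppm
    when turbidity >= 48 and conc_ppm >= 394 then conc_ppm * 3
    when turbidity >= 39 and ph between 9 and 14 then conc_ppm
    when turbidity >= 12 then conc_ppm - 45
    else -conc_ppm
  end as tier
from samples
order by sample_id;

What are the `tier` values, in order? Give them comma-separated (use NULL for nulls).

-60, 2124, 2583, 119, -70, -26, 334, -319, 1491, -221, -5

sample_id=70: turbidity >= 63 and ph > 4 → -60
sample_id=71: turbidity >= 48 and conc_ppm >= 394 → 2124
sample_id=72: turbidity >= 48 and conc_ppm >= 394 → 2583
sample_id=73: turbidity >= 12 → 119
sample_id=74: turbidity >= 63 and ph > 4 → -70
sample_id=75: turbidity >= 12 → -26
sample_id=76: turbidity >= 12 → 334
sample_id=77: turbidity >= 63 and ph > 4 → -319
sample_id=78: turbidity >= 48 and conc_ppm >= 394 → 1491
sample_id=79: turbidity >= 63 and ph > 4 → -221
sample_id=80: turbidity >= 63 and ph > 4 → -5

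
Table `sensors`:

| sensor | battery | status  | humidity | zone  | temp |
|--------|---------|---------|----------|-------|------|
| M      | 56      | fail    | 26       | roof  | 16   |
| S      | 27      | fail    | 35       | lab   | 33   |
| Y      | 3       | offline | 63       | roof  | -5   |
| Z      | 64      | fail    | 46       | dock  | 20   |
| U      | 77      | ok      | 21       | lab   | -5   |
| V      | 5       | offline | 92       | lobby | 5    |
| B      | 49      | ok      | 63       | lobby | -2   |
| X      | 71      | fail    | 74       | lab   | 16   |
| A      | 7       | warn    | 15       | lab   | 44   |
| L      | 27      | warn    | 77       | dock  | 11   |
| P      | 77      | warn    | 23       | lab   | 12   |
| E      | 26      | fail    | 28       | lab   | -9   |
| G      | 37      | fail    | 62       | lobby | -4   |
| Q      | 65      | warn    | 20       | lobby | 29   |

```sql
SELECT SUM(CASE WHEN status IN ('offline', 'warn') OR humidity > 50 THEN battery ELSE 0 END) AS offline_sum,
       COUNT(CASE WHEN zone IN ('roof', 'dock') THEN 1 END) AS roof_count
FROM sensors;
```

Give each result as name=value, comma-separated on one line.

[offline_sum: status IN ('offline', 'warn') OR humidity > 50]
sensor=M: ✗
sensor=S: ✗
sensor=Y: ✓ → 3
sensor=Z: ✗
sensor=U: ✗
sensor=V: ✓ → 5
sensor=B: ✓ → 49
sensor=X: ✓ → 71
sensor=A: ✓ → 7
sensor=L: ✓ → 27
sensor=P: ✓ → 77
sensor=E: ✗
sensor=G: ✓ → 37
sensor=Q: ✓ → 65
offline_sum = 3 + 5 + 49 + 71 + 7 + 27 + 77 + 37 + 65 = 341
—
[roof_count: zone IN ('roof', 'dock')]
sensor=M: ✓ → 1
sensor=S: ✗
sensor=Y: ✓ → 1
sensor=Z: ✓ → 1
sensor=U: ✗
sensor=V: ✗
sensor=B: ✗
sensor=X: ✗
sensor=A: ✗
sensor=L: ✓ → 1
sensor=P: ✗
sensor=E: ✗
sensor=G: ✗
sensor=Q: ✗
roof_count = COUNT(1, 1, 1, 1) = 4

offline_sum=341, roof_count=4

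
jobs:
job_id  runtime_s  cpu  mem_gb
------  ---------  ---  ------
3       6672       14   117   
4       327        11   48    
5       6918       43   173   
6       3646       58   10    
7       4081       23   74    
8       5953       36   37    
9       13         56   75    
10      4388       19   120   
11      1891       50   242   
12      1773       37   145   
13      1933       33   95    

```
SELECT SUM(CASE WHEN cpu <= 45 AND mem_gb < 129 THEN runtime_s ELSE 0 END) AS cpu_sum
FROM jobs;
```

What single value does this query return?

job_id=3: ✓ → 6672
job_id=4: ✓ → 327
job_id=5: ✗
job_id=6: ✗
job_id=7: ✓ → 4081
job_id=8: ✓ → 5953
job_id=9: ✗
job_id=10: ✓ → 4388
job_id=11: ✗
job_id=12: ✗
job_id=13: ✓ → 1933
cpu_sum = 6672 + 327 + 4081 + 5953 + 4388 + 1933 = 23354

23354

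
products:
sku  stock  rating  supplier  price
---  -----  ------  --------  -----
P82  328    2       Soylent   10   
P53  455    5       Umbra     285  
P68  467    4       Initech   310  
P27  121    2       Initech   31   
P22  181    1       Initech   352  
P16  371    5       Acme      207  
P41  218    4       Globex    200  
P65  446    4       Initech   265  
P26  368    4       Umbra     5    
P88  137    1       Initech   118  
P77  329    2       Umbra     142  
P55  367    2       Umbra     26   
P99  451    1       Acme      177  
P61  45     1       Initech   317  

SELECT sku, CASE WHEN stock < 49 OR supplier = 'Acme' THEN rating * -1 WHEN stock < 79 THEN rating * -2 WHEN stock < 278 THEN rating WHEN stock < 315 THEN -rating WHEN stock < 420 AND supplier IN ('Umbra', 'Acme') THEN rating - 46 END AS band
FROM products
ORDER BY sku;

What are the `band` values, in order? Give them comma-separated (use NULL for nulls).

-5, 1, -42, 2, 4, NULL, -44, -1, NULL, NULL, -44, NULL, 1, -1

sku=P16: stock < 49 OR supplier = 'Acme' → -5
sku=P22: stock < 278 → 1
sku=P26: stock < 420 AND supplier IN ('Umbra', 'Acme') → -42
sku=P27: stock < 278 → 2
sku=P41: stock < 278 → 4
sku=P53: (no match → NULL) → NULL
sku=P55: stock < 420 AND supplier IN ('Umbra', 'Acme') → -44
sku=P61: stock < 49 OR supplier = 'Acme' → -1
sku=P65: (no match → NULL) → NULL
sku=P68: (no match → NULL) → NULL
sku=P77: stock < 420 AND supplier IN ('Umbra', 'Acme') → -44
sku=P82: (no match → NULL) → NULL
sku=P88: stock < 278 → 1
sku=P99: stock < 49 OR supplier = 'Acme' → -1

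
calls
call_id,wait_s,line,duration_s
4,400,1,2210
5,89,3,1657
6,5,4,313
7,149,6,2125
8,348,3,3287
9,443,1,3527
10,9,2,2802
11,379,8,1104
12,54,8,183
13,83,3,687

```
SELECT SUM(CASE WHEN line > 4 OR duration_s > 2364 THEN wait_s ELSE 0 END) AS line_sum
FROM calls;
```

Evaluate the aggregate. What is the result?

call_id=4: ✗
call_id=5: ✗
call_id=6: ✗
call_id=7: ✓ → 149
call_id=8: ✓ → 348
call_id=9: ✓ → 443
call_id=10: ✓ → 9
call_id=11: ✓ → 379
call_id=12: ✓ → 54
call_id=13: ✗
line_sum = 149 + 348 + 443 + 9 + 379 + 54 = 1382

1382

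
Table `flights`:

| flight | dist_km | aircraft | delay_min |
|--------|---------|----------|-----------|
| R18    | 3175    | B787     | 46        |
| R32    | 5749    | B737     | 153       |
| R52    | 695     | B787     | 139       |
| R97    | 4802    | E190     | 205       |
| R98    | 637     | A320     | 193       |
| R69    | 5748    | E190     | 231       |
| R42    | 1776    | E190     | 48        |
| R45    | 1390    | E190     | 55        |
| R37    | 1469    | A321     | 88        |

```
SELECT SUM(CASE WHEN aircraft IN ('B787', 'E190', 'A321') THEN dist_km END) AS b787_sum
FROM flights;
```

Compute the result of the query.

flight=R18: ✓ → 3175
flight=R32: ✗
flight=R52: ✓ → 695
flight=R97: ✓ → 4802
flight=R98: ✗
flight=R69: ✓ → 5748
flight=R42: ✓ → 1776
flight=R45: ✓ → 1390
flight=R37: ✓ → 1469
b787_sum = 3175 + 695 + 4802 + 5748 + 1776 + 1390 + 1469 = 19055

19055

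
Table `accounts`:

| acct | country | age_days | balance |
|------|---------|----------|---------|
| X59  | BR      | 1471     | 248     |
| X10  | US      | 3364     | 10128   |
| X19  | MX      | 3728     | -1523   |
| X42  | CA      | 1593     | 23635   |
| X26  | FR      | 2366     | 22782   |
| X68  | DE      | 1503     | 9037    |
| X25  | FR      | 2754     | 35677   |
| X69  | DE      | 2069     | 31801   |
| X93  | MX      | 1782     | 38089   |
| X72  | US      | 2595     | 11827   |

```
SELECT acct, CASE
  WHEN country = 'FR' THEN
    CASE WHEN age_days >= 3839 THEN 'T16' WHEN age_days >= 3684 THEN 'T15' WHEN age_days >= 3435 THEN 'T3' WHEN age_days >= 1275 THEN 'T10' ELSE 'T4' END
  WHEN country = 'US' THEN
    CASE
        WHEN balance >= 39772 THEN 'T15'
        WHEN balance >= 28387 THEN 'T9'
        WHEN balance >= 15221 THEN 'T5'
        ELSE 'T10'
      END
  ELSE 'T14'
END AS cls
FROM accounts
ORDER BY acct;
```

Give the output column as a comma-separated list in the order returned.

acct=X10: country='US' → inner[ELSE] → T10
acct=X19: country='MX' → outer ELSE → T14
acct=X25: country='FR' → inner[age_days >= 1275] → T10
acct=X26: country='FR' → inner[age_days >= 1275] → T10
acct=X42: country='CA' → outer ELSE → T14
acct=X59: country='BR' → outer ELSE → T14
acct=X68: country='DE' → outer ELSE → T14
acct=X69: country='DE' → outer ELSE → T14
acct=X72: country='US' → inner[ELSE] → T10
acct=X93: country='MX' → outer ELSE → T14

T10, T14, T10, T10, T14, T14, T14, T14, T10, T14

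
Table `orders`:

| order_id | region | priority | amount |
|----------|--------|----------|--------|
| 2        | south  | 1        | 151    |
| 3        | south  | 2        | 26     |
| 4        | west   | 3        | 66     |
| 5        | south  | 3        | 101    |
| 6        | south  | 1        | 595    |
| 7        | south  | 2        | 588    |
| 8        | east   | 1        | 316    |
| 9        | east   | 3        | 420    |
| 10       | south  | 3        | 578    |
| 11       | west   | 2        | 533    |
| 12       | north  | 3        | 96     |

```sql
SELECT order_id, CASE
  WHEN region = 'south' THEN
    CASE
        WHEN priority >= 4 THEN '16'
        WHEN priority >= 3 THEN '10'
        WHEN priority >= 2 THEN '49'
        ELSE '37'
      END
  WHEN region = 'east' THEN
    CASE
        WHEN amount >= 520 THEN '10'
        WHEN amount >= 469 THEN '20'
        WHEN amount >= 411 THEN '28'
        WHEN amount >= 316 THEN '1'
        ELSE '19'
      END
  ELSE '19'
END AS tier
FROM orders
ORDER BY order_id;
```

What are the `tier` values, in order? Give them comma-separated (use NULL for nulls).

37, 49, 19, 10, 37, 49, 1, 28, 10, 19, 19

order_id=2: region='south' → inner[ELSE] → 37
order_id=3: region='south' → inner[priority >= 2] → 49
order_id=4: region='west' → outer ELSE → 19
order_id=5: region='south' → inner[priority >= 3] → 10
order_id=6: region='south' → inner[ELSE] → 37
order_id=7: region='south' → inner[priority >= 2] → 49
order_id=8: region='east' → inner[amount >= 316] → 1
order_id=9: region='east' → inner[amount >= 411] → 28
order_id=10: region='south' → inner[priority >= 3] → 10
order_id=11: region='west' → outer ELSE → 19
order_id=12: region='north' → outer ELSE → 19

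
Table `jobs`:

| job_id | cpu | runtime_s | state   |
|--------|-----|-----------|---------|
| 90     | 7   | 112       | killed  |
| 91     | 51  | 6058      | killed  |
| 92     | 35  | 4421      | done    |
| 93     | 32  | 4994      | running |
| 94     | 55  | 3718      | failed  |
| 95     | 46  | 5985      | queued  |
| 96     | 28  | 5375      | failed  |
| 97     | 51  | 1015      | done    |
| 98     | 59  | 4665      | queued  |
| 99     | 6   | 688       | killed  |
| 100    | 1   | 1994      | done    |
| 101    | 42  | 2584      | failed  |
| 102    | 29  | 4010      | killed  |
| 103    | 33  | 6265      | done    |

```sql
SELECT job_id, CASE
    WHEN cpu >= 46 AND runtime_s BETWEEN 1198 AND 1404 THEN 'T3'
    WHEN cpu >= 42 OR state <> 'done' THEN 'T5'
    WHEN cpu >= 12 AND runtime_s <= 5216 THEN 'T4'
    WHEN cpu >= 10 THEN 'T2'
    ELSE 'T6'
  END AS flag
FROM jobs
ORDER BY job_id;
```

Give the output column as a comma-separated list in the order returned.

T5, T5, T4, T5, T5, T5, T5, T5, T5, T5, T6, T5, T5, T2

job_id=90: cpu >= 42 OR state <> 'done' → T5
job_id=91: cpu >= 42 OR state <> 'done' → T5
job_id=92: cpu >= 12 AND runtime_s <= 5216 → T4
job_id=93: cpu >= 42 OR state <> 'done' → T5
job_id=94: cpu >= 42 OR state <> 'done' → T5
job_id=95: cpu >= 42 OR state <> 'done' → T5
job_id=96: cpu >= 42 OR state <> 'done' → T5
job_id=97: cpu >= 42 OR state <> 'done' → T5
job_id=98: cpu >= 42 OR state <> 'done' → T5
job_id=99: cpu >= 42 OR state <> 'done' → T5
job_id=100: ELSE → T6
job_id=101: cpu >= 42 OR state <> 'done' → T5
job_id=102: cpu >= 42 OR state <> 'done' → T5
job_id=103: cpu >= 10 → T2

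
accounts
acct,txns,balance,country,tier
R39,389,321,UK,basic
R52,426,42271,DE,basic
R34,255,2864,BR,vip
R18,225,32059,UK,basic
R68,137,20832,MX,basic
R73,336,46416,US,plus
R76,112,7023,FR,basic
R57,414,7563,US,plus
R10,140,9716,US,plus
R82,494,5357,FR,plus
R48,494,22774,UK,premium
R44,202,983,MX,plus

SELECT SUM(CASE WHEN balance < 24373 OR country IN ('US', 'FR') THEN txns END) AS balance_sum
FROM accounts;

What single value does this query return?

acct=R39: ✓ → 389
acct=R52: ✗
acct=R34: ✓ → 255
acct=R18: ✗
acct=R68: ✓ → 137
acct=R73: ✓ → 336
acct=R76: ✓ → 112
acct=R57: ✓ → 414
acct=R10: ✓ → 140
acct=R82: ✓ → 494
acct=R48: ✓ → 494
acct=R44: ✓ → 202
balance_sum = 389 + 255 + 137 + 336 + 112 + 414 + 140 + 494 + 494 + 202 = 2973

2973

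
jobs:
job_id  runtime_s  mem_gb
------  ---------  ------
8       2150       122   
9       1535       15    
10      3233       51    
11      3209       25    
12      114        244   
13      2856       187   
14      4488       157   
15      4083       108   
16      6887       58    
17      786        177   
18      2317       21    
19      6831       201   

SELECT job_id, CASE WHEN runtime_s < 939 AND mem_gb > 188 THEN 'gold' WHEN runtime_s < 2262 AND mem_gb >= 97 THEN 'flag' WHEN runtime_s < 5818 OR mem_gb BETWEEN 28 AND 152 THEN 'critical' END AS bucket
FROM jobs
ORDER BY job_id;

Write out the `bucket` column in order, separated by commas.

job_id=8: runtime_s < 2262 AND mem_gb >= 97 → flag
job_id=9: runtime_s < 5818 OR mem_gb BETWEEN 28 AND 152 → critical
job_id=10: runtime_s < 5818 OR mem_gb BETWEEN 28 AND 152 → critical
job_id=11: runtime_s < 5818 OR mem_gb BETWEEN 28 AND 152 → critical
job_id=12: runtime_s < 939 AND mem_gb > 188 → gold
job_id=13: runtime_s < 5818 OR mem_gb BETWEEN 28 AND 152 → critical
job_id=14: runtime_s < 5818 OR mem_gb BETWEEN 28 AND 152 → critical
job_id=15: runtime_s < 5818 OR mem_gb BETWEEN 28 AND 152 → critical
job_id=16: runtime_s < 5818 OR mem_gb BETWEEN 28 AND 152 → critical
job_id=17: runtime_s < 2262 AND mem_gb >= 97 → flag
job_id=18: runtime_s < 5818 OR mem_gb BETWEEN 28 AND 152 → critical
job_id=19: (no match → NULL) → NULL

flag, critical, critical, critical, gold, critical, critical, critical, critical, flag, critical, NULL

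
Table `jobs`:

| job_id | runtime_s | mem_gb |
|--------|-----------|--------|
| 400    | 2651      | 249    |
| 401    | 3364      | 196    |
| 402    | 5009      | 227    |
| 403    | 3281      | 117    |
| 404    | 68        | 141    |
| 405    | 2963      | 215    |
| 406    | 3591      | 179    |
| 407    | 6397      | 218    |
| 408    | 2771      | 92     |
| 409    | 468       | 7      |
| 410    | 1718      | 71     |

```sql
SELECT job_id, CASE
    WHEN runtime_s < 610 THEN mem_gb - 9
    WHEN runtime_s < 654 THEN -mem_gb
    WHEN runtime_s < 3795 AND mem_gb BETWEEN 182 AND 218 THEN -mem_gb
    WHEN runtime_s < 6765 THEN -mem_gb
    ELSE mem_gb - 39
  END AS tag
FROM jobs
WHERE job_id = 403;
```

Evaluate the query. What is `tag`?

-117

job_id = 403: runtime_s=3281, mem_gb=117.
runtime_s < 610 → false
runtime_s < 654 → false
runtime_s < 3795 AND mem_gb BETWEEN 182 AND 218 → false
runtime_s < 6765 → true → -117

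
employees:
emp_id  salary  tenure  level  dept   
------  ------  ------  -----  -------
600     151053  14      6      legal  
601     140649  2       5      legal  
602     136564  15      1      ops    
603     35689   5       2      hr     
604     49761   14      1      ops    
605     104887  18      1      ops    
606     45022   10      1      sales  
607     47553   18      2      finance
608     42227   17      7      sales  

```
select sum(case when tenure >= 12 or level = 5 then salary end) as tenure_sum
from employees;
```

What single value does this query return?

emp_id=600: ✓ → 151053
emp_id=601: ✓ → 140649
emp_id=602: ✓ → 136564
emp_id=603: ✗
emp_id=604: ✓ → 49761
emp_id=605: ✓ → 104887
emp_id=606: ✗
emp_id=607: ✓ → 47553
emp_id=608: ✓ → 42227
tenure_sum = 151053 + 140649 + 136564 + 49761 + 104887 + 47553 + 42227 = 672694

672694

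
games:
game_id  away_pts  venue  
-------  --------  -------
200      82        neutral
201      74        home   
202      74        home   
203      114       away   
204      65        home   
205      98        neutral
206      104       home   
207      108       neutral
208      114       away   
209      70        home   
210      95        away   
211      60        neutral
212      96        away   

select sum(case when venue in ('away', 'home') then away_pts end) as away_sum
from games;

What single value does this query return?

806

game_id=200: ✗
game_id=201: ✓ → 74
game_id=202: ✓ → 74
game_id=203: ✓ → 114
game_id=204: ✓ → 65
game_id=205: ✗
game_id=206: ✓ → 104
game_id=207: ✗
game_id=208: ✓ → 114
game_id=209: ✓ → 70
game_id=210: ✓ → 95
game_id=211: ✗
game_id=212: ✓ → 96
away_sum = 74 + 74 + 114 + 65 + 104 + 114 + 70 + 95 + 96 = 806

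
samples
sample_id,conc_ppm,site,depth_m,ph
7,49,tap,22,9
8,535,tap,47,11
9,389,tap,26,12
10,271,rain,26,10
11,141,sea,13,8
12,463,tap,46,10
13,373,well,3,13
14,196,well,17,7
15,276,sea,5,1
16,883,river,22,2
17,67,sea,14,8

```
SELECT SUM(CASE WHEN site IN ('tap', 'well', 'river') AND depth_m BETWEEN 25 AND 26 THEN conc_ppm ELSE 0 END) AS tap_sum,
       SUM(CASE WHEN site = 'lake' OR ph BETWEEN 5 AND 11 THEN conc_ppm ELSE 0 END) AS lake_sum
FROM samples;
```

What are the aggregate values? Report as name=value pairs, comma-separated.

[tap_sum: site IN ('tap', 'well', 'river') AND depth_m BETWEEN 25 AND 26]
sample_id=7: ✗
sample_id=8: ✗
sample_id=9: ✓ → 389
sample_id=10: ✗
sample_id=11: ✗
sample_id=12: ✗
sample_id=13: ✗
sample_id=14: ✗
sample_id=15: ✗
sample_id=16: ✗
sample_id=17: ✗
tap_sum = 389
—
[lake_sum: site = 'lake' OR ph BETWEEN 5 AND 11]
sample_id=7: ✓ → 49
sample_id=8: ✓ → 535
sample_id=9: ✗
sample_id=10: ✓ → 271
sample_id=11: ✓ → 141
sample_id=12: ✓ → 463
sample_id=13: ✗
sample_id=14: ✓ → 196
sample_id=15: ✗
sample_id=16: ✗
sample_id=17: ✓ → 67
lake_sum = 49 + 535 + 271 + 141 + 463 + 196 + 67 = 1722

tap_sum=389, lake_sum=1722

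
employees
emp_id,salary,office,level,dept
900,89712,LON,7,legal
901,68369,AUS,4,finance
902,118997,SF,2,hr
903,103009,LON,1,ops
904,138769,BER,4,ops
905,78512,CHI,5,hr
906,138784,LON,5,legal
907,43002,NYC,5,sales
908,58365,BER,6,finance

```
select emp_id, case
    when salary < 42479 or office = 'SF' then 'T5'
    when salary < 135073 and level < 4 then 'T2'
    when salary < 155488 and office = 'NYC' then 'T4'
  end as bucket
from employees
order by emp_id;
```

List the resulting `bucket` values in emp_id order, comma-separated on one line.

emp_id=900: (no match → NULL) → NULL
emp_id=901: (no match → NULL) → NULL
emp_id=902: salary < 42479 or office = 'SF' → T5
emp_id=903: salary < 135073 and level < 4 → T2
emp_id=904: (no match → NULL) → NULL
emp_id=905: (no match → NULL) → NULL
emp_id=906: (no match → NULL) → NULL
emp_id=907: salary < 155488 and office = 'NYC' → T4
emp_id=908: (no match → NULL) → NULL

NULL, NULL, T5, T2, NULL, NULL, NULL, T4, NULL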